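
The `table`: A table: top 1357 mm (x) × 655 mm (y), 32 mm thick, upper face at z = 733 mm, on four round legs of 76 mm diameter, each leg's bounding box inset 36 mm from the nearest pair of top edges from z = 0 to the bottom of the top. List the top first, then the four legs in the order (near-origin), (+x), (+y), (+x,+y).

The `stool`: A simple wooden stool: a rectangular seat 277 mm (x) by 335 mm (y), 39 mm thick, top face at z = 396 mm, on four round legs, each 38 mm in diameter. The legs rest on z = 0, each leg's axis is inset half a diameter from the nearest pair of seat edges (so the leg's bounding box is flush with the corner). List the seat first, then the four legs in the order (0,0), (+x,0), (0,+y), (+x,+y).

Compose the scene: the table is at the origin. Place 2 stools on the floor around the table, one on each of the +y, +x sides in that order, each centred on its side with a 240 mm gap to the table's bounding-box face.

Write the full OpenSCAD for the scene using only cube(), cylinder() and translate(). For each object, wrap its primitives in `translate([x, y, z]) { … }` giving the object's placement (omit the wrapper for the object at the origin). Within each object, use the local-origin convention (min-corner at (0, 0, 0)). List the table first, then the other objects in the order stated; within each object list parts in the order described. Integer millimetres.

translate([0, 0, 701]) cube([1357, 655, 32]);
translate([74, 74, 0]) cylinder(h = 701, r = 38);
translate([1283, 74, 0]) cylinder(h = 701, r = 38);
translate([74, 581, 0]) cylinder(h = 701, r = 38);
translate([1283, 581, 0]) cylinder(h = 701, r = 38);
translate([540, 895, 0]) {
  translate([0, 0, 357]) cube([277, 335, 39]);
  translate([19, 19, 0]) cylinder(h = 357, r = 19);
  translate([258, 19, 0]) cylinder(h = 357, r = 19);
  translate([19, 316, 0]) cylinder(h = 357, r = 19);
  translate([258, 316, 0]) cylinder(h = 357, r = 19);
}
translate([1597, 160, 0]) {
  translate([0, 0, 357]) cube([277, 335, 39]);
  translate([19, 19, 0]) cylinder(h = 357, r = 19);
  translate([258, 19, 0]) cylinder(h = 357, r = 19);
  translate([19, 316, 0]) cylinder(h = 357, r = 19);
  translate([258, 316, 0]) cylinder(h = 357, r = 19);
}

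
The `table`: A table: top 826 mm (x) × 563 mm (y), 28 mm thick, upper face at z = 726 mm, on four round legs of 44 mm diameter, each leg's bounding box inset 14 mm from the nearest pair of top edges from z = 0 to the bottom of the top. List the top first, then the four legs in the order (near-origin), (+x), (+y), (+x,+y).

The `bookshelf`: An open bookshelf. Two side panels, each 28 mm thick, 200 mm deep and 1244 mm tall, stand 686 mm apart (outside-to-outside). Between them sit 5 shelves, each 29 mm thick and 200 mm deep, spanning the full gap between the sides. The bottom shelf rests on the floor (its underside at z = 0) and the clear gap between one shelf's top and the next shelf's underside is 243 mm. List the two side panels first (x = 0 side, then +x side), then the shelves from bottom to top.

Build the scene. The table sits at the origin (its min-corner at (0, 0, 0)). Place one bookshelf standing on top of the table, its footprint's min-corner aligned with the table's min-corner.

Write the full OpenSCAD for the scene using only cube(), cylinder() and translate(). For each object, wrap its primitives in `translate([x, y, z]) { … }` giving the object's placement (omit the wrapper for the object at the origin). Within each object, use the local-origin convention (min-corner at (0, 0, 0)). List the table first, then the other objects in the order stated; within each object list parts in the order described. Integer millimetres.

translate([0, 0, 698]) cube([826, 563, 28]);
translate([36, 36, 0]) cylinder(h = 698, r = 22);
translate([790, 36, 0]) cylinder(h = 698, r = 22);
translate([36, 527, 0]) cylinder(h = 698, r = 22);
translate([790, 527, 0]) cylinder(h = 698, r = 22);
translate([0, 0, 726]) {
  cube([28, 200, 1244]);
  translate([658, 0, 0]) cube([28, 200, 1244]);
  translate([28, 0, 0]) cube([630, 200, 29]);
  translate([28, 0, 272]) cube([630, 200, 29]);
  translate([28, 0, 544]) cube([630, 200, 29]);
  translate([28, 0, 816]) cube([630, 200, 29]);
  translate([28, 0, 1088]) cube([630, 200, 29]);
}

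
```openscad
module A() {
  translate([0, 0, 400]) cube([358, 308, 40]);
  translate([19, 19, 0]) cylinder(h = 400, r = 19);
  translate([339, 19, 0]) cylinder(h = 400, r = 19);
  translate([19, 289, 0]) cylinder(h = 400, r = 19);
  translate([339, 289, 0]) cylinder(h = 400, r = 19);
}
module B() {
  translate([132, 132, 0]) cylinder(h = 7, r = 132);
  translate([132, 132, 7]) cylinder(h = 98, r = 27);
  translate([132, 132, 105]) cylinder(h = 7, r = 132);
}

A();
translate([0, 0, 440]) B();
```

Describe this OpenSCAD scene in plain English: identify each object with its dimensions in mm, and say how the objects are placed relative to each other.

A is a simple wooden stool: a rectangular seat 358 mm (x) by 308 mm (y), 40 mm thick, top face at z = 440 mm, on four round legs, each 38 mm in diameter. The legs rest on z = 0, each leg's axis is inset half a diameter from the nearest pair of seat edges (so the leg's bounding box is flush with the corner).

B is a spool: two coaxial disc flanges of radius 132 mm and thickness 7 mm, joined by a core cylinder of radius 27 mm and height 98 mm. The lower flange rests on z = 0 and the three cylinders share a vertical axis.

The spool is on top of the stool.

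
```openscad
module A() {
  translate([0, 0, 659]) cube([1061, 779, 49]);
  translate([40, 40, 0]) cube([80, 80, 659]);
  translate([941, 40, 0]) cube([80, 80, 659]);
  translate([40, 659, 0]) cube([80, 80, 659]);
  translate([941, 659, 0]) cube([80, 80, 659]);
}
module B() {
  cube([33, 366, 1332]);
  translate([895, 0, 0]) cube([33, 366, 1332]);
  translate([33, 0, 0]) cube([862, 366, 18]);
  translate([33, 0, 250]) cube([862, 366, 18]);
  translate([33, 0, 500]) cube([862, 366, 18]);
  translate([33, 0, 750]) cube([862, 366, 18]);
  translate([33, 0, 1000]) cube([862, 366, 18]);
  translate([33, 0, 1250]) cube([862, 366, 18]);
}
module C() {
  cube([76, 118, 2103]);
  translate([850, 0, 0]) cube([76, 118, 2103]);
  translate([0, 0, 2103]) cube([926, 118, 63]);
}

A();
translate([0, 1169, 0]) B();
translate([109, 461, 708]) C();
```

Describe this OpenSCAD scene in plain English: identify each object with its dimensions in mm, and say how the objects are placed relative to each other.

A is a table: top 1061 mm (x) × 779 mm (y), 49 mm thick, upper face at z = 708 mm, on four 80×80 mm square legs, each inset 40 mm from the nearest pair of top edges, running from z = 0 to the bottom of the top.

B is a bookshelf 928 mm wide overall, 366 mm deep and 1332 mm tall. The two sides are 33 mm thick vertical panels. 6 horizontal shelves of 18 mm thickness span between the inner faces of the sides; the lowest shelf sits on the floor and shelves are stacked with a clear vertical gap of 232 mm between each pair.

C is a door frame. The clear opening is 774 mm wide and 2103 mm high. Two 76 mm wide jambs, 118 mm deep, stand either side of the opening from the floor to the top of the opening. A 63 mm thick head sits across the top of both jambs, spanning the full outside width of the frame.

The bookshelf is on the floor beside the table on its +y side. The door frame is on top of the table.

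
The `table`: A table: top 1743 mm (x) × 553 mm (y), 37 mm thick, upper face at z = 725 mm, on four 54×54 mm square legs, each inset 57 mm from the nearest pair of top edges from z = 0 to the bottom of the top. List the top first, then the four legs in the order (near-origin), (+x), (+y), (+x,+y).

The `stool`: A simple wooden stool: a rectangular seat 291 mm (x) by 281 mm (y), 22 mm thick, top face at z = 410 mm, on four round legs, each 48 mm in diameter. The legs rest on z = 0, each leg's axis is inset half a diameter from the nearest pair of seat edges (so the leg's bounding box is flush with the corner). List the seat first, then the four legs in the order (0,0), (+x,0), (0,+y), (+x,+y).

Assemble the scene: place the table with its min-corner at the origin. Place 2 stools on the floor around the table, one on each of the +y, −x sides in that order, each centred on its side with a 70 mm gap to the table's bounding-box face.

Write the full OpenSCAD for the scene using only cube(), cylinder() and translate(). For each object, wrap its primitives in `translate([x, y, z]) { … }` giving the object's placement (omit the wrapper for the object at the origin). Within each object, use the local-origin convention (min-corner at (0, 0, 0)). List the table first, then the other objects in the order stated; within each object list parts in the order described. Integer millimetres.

translate([0, 0, 688]) cube([1743, 553, 37]);
translate([57, 57, 0]) cube([54, 54, 688]);
translate([1632, 57, 0]) cube([54, 54, 688]);
translate([57, 442, 0]) cube([54, 54, 688]);
translate([1632, 442, 0]) cube([54, 54, 688]);
translate([726, 623, 0]) {
  translate([0, 0, 388]) cube([291, 281, 22]);
  translate([24, 24, 0]) cylinder(h = 388, r = 24);
  translate([267, 24, 0]) cylinder(h = 388, r = 24);
  translate([24, 257, 0]) cylinder(h = 388, r = 24);
  translate([267, 257, 0]) cylinder(h = 388, r = 24);
}
translate([-361, 136, 0]) {
  translate([0, 0, 388]) cube([291, 281, 22]);
  translate([24, 24, 0]) cylinder(h = 388, r = 24);
  translate([267, 24, 0]) cylinder(h = 388, r = 24);
  translate([24, 257, 0]) cylinder(h = 388, r = 24);
  translate([267, 257, 0]) cylinder(h = 388, r = 24);
}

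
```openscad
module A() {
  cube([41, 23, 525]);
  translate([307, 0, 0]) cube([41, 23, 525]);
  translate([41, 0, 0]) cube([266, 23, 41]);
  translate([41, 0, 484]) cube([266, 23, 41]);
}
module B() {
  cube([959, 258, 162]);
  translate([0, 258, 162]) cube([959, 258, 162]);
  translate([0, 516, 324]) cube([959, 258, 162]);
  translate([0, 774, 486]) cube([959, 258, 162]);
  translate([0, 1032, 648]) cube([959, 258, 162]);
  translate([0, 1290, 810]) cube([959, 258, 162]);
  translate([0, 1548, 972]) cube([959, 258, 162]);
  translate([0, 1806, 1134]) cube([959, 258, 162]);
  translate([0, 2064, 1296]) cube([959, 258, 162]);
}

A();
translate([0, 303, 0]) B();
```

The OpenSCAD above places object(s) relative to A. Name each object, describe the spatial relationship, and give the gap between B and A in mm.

The staircase's nearest face is 280 mm from the picture frame's +y face.

A is a picture frame. B is a staircase. The staircase is on the floor beside the picture frame on its +y side. The gap between the staircase and the picture frame is 280 mm.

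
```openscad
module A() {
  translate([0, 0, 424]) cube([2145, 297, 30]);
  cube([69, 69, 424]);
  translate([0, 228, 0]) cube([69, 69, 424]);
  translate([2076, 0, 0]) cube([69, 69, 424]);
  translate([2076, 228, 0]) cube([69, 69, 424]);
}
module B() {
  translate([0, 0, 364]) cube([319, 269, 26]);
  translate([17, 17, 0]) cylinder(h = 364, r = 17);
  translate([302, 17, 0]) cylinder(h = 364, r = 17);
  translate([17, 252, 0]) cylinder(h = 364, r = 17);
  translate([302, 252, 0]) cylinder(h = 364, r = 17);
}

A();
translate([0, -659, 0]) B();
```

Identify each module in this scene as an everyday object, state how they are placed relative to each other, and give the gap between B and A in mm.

The stool's nearest face is 390 mm from the bench's −y face.

A is a bench. B is a stool. The stool is on the floor beside the bench on its −y side. The gap between the stool and the bench is 390 mm.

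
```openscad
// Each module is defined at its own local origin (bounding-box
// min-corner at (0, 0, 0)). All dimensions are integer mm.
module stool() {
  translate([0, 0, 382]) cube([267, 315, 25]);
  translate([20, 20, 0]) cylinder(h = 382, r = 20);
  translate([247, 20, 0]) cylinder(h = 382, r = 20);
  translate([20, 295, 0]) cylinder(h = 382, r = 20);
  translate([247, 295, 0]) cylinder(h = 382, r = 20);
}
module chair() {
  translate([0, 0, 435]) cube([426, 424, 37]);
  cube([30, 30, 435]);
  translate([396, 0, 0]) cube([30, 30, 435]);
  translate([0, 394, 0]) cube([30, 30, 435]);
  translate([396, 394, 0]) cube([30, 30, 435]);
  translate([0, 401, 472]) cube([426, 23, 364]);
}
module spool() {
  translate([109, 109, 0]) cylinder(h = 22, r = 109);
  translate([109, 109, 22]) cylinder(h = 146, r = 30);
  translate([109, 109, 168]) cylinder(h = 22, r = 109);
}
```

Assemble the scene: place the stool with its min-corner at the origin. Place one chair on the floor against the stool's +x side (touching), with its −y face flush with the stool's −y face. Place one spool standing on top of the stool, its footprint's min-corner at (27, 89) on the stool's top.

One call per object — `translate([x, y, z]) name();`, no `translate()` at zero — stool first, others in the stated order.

stool();
translate([267, 0, 0]) chair();
translate([27, 89, 407]) spool();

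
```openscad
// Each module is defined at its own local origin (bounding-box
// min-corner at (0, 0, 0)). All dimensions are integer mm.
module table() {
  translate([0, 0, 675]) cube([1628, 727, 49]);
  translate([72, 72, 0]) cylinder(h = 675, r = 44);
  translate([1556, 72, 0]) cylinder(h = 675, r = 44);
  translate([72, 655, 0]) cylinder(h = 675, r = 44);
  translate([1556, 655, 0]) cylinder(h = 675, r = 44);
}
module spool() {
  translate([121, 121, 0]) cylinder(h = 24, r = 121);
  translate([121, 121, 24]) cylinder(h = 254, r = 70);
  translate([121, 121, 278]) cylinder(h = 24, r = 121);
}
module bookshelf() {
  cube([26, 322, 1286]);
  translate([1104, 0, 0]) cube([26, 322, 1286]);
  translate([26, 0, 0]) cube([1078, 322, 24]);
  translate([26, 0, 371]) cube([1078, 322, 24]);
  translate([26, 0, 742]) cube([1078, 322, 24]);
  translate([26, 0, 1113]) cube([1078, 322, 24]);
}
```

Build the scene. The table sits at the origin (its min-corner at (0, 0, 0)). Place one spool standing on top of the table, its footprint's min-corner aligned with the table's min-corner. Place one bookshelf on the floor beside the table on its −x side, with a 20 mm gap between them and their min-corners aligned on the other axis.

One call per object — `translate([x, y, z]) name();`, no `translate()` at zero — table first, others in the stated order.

table();
translate([0, 0, 724]) spool();
translate([-1150, 0, 0]) bookshelf();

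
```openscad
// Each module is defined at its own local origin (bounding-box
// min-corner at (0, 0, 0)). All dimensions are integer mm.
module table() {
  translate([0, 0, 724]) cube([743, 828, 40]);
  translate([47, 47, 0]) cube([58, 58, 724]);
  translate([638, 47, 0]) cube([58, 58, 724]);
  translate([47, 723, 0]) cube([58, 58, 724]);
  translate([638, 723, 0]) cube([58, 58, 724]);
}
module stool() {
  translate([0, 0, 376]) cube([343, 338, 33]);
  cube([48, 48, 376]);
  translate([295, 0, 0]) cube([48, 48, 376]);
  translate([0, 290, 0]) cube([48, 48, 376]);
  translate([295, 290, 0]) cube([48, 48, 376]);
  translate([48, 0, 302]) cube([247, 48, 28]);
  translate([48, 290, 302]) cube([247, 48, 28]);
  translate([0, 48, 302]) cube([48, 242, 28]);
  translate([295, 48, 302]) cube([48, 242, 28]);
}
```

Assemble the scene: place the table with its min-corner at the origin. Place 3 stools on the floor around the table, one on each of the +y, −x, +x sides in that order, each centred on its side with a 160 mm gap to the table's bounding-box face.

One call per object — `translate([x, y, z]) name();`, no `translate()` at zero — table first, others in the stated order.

table();
translate([200, 988, 0]) stool();
translate([-503, 245, 0]) stool();
translate([903, 245, 0]) stool();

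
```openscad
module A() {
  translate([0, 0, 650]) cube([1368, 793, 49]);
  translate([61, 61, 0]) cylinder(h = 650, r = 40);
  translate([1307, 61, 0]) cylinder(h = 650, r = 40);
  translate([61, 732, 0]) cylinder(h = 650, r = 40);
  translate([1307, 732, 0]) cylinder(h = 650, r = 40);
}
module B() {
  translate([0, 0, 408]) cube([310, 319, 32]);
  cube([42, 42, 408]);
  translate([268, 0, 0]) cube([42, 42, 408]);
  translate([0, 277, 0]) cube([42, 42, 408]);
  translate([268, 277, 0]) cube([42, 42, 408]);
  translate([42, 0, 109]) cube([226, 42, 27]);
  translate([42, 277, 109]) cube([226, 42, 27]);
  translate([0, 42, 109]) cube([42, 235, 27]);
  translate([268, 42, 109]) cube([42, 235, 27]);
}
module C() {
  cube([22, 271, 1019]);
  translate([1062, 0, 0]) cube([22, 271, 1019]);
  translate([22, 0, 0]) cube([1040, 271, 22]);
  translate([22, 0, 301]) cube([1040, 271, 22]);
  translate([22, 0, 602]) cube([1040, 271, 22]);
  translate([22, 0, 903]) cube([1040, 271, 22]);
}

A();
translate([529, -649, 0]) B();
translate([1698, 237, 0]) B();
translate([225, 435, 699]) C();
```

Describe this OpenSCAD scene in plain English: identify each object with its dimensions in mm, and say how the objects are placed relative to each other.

A is a rectangular dining table. The top is 1368×793×49 mm with its upper surface at z = 699 mm. It stands on four round legs of 80 mm diameter, each leg's bounding box inset 21 mm from the nearest pair of top edges, running from the floor to the underside of the top.

B is a simple wooden stool: a rectangular seat 310 mm (x) by 319 mm (y), 32 mm thick, top face at z = 440 mm, on four square legs, each 42×42 mm in cross-section. The legs rest on z = 0, each flush with a corner of the seat. Four stretchers, 42 mm wide and 27 mm tall, connect adjacent legs with their undersides at z = 109 mm, each running between the inner faces of the legs it joins and aligned with the legs' outer faces on the other axis.

C is a bookshelf 1084 mm wide overall, 271 mm deep and 1019 mm tall. The two sides are 22 mm thick vertical panels. 4 horizontal shelves of 22 mm thickness span between the inner faces of the sides; the lowest shelf sits on the floor and shelves are stacked with a clear vertical gap of 279 mm between each pair.

Two stools sit around the table at the −y, +x sides. The bookshelf is on top of the table.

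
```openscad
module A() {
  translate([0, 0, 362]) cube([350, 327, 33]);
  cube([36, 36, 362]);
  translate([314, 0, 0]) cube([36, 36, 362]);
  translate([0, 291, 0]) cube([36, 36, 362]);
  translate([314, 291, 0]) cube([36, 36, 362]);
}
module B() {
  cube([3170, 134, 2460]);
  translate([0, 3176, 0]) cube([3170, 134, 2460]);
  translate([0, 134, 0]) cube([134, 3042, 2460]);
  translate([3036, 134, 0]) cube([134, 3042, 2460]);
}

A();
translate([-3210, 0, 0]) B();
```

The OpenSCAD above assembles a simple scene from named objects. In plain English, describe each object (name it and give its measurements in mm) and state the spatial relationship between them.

A is a four-legged stool. The seat is a 350×327×33 mm slab whose top surface is at z = 395 mm; four square legs, each 36×36 mm in cross-section, run from the floor (z = 0) to the underside of the seat, each flush with a corner of the seat.

B is a box-shaped house frame (walls only): outside footprint 3170×3310 mm, wall height 2460 mm, wall thickness 134 mm. The two y-facing walls run the full x-width; the two x-facing walls fit between the inner faces of the y-facing walls.

The house frame is on the floor beside the stool on its −x side.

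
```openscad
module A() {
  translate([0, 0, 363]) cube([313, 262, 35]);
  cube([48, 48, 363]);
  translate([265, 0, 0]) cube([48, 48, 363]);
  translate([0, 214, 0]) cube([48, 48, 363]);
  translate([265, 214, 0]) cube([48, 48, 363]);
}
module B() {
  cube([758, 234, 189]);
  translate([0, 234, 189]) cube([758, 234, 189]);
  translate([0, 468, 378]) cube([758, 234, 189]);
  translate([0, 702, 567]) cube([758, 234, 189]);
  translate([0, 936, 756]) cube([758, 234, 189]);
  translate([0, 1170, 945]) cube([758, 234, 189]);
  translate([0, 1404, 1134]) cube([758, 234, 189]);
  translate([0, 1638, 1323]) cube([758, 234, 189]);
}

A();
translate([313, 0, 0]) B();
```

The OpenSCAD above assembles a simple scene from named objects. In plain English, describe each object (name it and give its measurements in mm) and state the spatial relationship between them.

A is a four-legged stool. The seat is 313×262 mm, 35 mm thick, top at z = 398 mm. It stands on four square legs, each 48×48 mm in cross-section, from z = 0 to the seat underside, each flush with a corner of the seat.

B is a run of 8 identical solid stair steps. Each tread is 758×234 mm and each step block is 189 mm high. Step 1 rests on the floor; step k is offset from step 1 by (k−1)×234 mm in y and (k−1)×189 mm in z.

The staircase is against the stool's +x side, with their −y faces flush.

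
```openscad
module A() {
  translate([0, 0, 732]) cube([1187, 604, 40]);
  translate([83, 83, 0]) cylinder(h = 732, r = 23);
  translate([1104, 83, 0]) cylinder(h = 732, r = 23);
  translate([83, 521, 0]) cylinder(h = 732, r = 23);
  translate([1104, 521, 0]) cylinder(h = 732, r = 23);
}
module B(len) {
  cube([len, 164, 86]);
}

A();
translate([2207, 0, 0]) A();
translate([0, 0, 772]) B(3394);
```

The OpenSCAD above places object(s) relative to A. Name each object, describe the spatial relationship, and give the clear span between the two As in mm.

Second table starts at x = 2207; first ends at x = 1187; clear span = 2207 − 1187 = 1020 mm.

A is a table. B is a beam. A beam spans the tops of two tables. The clear span between the two tables is 1020 mm.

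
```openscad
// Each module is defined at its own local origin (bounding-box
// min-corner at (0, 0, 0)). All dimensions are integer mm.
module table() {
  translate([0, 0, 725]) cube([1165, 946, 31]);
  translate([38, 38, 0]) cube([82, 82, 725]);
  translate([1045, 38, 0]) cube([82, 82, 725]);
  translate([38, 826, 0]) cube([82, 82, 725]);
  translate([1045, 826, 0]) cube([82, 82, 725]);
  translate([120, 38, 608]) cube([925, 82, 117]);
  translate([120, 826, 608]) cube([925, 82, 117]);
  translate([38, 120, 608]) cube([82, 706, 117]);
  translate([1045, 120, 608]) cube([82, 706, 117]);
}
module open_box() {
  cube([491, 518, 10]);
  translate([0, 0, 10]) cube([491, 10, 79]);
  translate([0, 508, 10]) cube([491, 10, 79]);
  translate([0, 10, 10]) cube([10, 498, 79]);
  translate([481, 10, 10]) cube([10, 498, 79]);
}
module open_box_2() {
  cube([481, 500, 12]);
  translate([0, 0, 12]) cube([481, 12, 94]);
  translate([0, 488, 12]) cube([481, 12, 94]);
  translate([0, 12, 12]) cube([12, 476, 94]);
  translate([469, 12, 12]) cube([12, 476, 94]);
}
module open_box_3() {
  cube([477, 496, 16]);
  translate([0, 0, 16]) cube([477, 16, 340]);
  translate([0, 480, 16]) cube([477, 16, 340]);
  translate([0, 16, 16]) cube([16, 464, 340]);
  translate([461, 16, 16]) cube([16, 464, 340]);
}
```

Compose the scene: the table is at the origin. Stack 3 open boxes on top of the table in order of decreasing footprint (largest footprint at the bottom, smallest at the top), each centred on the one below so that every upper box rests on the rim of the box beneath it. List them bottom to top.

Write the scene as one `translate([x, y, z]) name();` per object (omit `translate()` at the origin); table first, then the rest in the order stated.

table();
translate([337, 214, 756]) open_box();
translate([342, 223, 845]) open_box_2();
translate([344, 225, 951]) open_box_3();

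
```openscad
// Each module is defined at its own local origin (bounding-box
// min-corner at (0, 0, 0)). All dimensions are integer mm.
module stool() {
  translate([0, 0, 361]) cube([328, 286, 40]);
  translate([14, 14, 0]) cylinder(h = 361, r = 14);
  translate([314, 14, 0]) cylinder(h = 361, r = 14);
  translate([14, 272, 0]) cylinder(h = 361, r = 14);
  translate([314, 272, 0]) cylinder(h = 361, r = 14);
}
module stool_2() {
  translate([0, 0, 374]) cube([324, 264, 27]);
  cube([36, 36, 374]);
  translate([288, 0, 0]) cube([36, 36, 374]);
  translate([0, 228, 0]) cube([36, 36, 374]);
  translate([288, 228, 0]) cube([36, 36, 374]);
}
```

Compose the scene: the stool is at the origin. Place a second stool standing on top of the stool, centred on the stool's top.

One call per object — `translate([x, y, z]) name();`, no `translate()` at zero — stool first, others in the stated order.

stool();
translate([2, 11, 401]) stool_2();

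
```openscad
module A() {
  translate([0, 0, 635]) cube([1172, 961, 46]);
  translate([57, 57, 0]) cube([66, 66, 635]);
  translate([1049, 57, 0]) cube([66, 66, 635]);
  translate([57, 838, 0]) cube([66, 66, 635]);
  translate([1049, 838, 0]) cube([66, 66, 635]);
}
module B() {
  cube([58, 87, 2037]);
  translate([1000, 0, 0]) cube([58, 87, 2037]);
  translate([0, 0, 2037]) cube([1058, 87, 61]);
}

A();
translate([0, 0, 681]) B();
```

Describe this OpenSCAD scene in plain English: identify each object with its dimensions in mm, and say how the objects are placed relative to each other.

A is a table: top 1172 mm (x) × 961 mm (y), 46 mm thick, upper face at z = 681 mm, on four 66×66 mm square legs, each inset 57 mm from the nearest pair of top edges, running from z = 0 to the bottom of the top.

B is a rectangular door frame: two vertical jambs of 58×87 mm section, 2037 mm tall, with a clear opening 942 mm wide between their inner faces. A header 61 mm tall and 87 mm deep lies on top of the jambs and spans the full outside width.

The door frame is on top of the table.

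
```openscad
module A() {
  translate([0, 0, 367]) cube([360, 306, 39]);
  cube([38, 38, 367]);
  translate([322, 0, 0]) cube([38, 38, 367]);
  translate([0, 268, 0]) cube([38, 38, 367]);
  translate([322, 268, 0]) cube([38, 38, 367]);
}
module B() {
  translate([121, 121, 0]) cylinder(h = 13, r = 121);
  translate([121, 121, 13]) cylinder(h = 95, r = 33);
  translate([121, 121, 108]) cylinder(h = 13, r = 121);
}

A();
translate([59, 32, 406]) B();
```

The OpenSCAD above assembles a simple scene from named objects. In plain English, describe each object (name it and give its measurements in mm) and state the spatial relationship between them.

A is a simple wooden stool: a rectangular seat 360 mm (x) by 306 mm (y), 39 mm thick, top face at z = 406 mm, on four square legs, each 38×38 mm in cross-section. The legs rest on z = 0, each flush with a corner of the seat.

B is a spool: two coaxial disc flanges of radius 121 mm and thickness 13 mm, joined by a core cylinder of radius 33 mm and height 95 mm. The lower flange rests on z = 0 and the three cylinders share a vertical axis.

The spool is on top of the stool, centred.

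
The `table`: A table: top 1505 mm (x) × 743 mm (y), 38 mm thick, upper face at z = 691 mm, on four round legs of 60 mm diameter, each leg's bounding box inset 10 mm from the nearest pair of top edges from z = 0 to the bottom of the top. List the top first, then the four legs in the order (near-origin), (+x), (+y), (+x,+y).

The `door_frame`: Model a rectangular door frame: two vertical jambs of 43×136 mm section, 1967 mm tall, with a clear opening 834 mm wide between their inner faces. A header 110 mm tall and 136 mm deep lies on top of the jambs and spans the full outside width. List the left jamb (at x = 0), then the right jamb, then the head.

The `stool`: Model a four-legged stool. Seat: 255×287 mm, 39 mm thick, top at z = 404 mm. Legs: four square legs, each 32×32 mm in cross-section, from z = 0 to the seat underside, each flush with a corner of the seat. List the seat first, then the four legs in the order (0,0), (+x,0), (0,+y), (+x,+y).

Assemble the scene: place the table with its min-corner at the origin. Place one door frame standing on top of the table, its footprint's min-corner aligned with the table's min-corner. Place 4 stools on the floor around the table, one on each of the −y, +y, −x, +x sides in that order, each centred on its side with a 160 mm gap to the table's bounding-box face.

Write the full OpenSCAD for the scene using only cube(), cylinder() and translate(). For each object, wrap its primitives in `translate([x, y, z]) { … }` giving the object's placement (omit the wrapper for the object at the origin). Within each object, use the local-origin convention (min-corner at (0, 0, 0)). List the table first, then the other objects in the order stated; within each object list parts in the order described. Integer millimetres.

translate([0, 0, 653]) cube([1505, 743, 38]);
translate([40, 40, 0]) cylinder(h = 653, r = 30);
translate([1465, 40, 0]) cylinder(h = 653, r = 30);
translate([40, 703, 0]) cylinder(h = 653, r = 30);
translate([1465, 703, 0]) cylinder(h = 653, r = 30);
translate([0, 0, 691]) {
  cube([43, 136, 1967]);
  translate([877, 0, 0]) cube([43, 136, 1967]);
  translate([0, 0, 1967]) cube([920, 136, 110]);
}
translate([625, -447, 0]) {
  translate([0, 0, 365]) cube([255, 287, 39]);
  cube([32, 32, 365]);
  translate([223, 0, 0]) cube([32, 32, 365]);
  translate([0, 255, 0]) cube([32, 32, 365]);
  translate([223, 255, 0]) cube([32, 32, 365]);
}
translate([625, 903, 0]) {
  translate([0, 0, 365]) cube([255, 287, 39]);
  cube([32, 32, 365]);
  translate([223, 0, 0]) cube([32, 32, 365]);
  translate([0, 255, 0]) cube([32, 32, 365]);
  translate([223, 255, 0]) cube([32, 32, 365]);
}
translate([-415, 228, 0]) {
  translate([0, 0, 365]) cube([255, 287, 39]);
  cube([32, 32, 365]);
  translate([223, 0, 0]) cube([32, 32, 365]);
  translate([0, 255, 0]) cube([32, 32, 365]);
  translate([223, 255, 0]) cube([32, 32, 365]);
}
translate([1665, 228, 0]) {
  translate([0, 0, 365]) cube([255, 287, 39]);
  cube([32, 32, 365]);
  translate([223, 0, 0]) cube([32, 32, 365]);
  translate([0, 255, 0]) cube([32, 32, 365]);
  translate([223, 255, 0]) cube([32, 32, 365]);
}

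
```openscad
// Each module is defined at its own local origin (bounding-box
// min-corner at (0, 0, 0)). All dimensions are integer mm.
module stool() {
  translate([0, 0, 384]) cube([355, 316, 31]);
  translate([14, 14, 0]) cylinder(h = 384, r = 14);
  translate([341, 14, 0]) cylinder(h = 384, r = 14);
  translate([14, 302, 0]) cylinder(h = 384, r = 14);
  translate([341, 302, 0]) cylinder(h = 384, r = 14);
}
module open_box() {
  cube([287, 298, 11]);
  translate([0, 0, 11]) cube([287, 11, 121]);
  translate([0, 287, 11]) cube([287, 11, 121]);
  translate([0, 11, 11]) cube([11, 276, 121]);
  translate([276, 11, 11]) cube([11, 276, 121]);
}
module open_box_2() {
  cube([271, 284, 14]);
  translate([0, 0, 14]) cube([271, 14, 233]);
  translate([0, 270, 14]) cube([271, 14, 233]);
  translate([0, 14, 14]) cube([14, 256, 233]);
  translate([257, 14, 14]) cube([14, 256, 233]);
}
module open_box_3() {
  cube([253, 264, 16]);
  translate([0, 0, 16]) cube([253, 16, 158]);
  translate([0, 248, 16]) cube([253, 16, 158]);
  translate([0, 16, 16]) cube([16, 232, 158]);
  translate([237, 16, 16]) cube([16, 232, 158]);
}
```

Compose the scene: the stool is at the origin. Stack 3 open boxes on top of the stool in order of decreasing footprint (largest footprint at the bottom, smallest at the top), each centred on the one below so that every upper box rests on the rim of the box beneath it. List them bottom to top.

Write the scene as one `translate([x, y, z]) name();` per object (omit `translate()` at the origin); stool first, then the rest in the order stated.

stool();
translate([34, 9, 415]) open_box();
translate([42, 16, 547]) open_box_2();
translate([51, 26, 794]) open_box_3();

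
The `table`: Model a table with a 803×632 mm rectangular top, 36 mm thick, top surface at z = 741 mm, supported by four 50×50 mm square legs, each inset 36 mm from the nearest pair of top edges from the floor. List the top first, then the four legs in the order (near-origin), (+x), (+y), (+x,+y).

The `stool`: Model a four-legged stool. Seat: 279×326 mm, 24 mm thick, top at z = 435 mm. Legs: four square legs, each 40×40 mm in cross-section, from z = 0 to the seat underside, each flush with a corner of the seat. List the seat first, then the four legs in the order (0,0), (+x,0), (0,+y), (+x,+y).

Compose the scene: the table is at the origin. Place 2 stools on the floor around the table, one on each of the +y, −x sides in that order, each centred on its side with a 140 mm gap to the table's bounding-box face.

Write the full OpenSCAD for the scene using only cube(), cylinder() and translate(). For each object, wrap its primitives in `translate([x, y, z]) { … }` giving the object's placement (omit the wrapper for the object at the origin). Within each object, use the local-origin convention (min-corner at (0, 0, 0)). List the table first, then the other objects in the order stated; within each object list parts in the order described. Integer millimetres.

translate([0, 0, 705]) cube([803, 632, 36]);
translate([36, 36, 0]) cube([50, 50, 705]);
translate([717, 36, 0]) cube([50, 50, 705]);
translate([36, 546, 0]) cube([50, 50, 705]);
translate([717, 546, 0]) cube([50, 50, 705]);
translate([262, 772, 0]) {
  translate([0, 0, 411]) cube([279, 326, 24]);
  cube([40, 40, 411]);
  translate([239, 0, 0]) cube([40, 40, 411]);
  translate([0, 286, 0]) cube([40, 40, 411]);
  translate([239, 286, 0]) cube([40, 40, 411]);
}
translate([-419, 153, 0]) {
  translate([0, 0, 411]) cube([279, 326, 24]);
  cube([40, 40, 411]);
  translate([239, 0, 0]) cube([40, 40, 411]);
  translate([0, 286, 0]) cube([40, 40, 411]);
  translate([239, 286, 0]) cube([40, 40, 411]);
}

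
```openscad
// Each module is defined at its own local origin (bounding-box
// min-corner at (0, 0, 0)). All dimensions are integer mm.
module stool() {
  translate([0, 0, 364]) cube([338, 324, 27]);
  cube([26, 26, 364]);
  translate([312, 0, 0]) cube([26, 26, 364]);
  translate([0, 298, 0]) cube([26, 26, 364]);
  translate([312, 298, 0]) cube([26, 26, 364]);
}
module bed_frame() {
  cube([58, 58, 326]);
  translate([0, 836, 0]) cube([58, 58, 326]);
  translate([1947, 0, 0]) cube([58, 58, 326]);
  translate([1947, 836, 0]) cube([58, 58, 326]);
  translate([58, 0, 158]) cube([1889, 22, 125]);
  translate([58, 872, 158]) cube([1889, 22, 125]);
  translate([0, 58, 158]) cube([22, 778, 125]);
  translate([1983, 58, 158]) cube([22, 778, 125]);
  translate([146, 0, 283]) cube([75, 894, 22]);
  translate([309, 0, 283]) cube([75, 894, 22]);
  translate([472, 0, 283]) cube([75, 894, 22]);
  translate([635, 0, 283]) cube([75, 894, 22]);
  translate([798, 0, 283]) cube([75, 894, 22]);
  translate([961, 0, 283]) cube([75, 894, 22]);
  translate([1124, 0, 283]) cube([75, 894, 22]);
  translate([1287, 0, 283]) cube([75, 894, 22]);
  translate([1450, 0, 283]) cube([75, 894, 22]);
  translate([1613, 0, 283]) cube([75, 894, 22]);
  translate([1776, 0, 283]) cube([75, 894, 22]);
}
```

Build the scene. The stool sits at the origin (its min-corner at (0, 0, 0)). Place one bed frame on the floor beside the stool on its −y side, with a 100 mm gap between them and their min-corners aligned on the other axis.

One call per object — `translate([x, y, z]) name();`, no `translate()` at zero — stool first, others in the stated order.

stool();
translate([0, -994, 0]) bed_frame();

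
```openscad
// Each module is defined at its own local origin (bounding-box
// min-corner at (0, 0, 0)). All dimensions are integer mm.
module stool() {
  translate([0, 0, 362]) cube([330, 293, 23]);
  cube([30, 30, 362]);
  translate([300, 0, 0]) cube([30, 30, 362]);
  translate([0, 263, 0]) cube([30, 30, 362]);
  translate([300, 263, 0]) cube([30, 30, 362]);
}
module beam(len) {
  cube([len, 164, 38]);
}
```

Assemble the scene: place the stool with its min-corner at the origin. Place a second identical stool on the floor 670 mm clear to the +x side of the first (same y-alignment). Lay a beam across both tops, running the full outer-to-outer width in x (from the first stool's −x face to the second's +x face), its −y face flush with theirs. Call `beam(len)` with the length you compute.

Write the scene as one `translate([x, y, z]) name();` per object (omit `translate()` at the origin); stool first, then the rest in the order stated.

stool();
translate([1000, 0, 0]) stool();
translate([0, 0, 385]) beam(1330);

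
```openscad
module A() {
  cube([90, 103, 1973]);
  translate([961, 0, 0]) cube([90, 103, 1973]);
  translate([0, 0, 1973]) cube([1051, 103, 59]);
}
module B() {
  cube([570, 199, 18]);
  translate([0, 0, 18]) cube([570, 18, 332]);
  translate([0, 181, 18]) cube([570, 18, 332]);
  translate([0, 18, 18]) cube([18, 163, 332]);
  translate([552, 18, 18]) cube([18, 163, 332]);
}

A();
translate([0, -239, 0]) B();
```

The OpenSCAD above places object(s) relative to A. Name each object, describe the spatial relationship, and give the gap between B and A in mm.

A is a door frame. B is an open box. The open box is on the floor beside the door frame on its −y side. The gap between the open box and the door frame is 40 mm.

The open box's nearest face is 40 mm from the door frame's −y face.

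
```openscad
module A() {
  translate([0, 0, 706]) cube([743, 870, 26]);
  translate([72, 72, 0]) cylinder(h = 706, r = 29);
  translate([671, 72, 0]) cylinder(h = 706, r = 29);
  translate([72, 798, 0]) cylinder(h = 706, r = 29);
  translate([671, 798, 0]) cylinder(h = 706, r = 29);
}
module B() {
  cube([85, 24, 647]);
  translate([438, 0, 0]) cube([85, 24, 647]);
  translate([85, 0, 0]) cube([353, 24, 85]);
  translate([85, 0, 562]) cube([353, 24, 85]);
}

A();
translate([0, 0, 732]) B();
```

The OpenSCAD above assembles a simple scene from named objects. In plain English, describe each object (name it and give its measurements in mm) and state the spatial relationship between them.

A is a rectangular dining table. The top is 743×870×26 mm with its upper surface at z = 732 mm. It stands on four round legs of 58 mm diameter, each leg's bounding box inset 43 mm from the nearest pair of top edges, running from the floor to the underside of the top.

B is a picture frame with a 353×477 mm rectangular opening (x by z) and a uniform 85 mm border on every side. Frame depth is 24 mm along y. It is built from two vertical stiles running the full outside height and two horizontal rails spanning the gap between the stiles.

The picture frame is on top of the table.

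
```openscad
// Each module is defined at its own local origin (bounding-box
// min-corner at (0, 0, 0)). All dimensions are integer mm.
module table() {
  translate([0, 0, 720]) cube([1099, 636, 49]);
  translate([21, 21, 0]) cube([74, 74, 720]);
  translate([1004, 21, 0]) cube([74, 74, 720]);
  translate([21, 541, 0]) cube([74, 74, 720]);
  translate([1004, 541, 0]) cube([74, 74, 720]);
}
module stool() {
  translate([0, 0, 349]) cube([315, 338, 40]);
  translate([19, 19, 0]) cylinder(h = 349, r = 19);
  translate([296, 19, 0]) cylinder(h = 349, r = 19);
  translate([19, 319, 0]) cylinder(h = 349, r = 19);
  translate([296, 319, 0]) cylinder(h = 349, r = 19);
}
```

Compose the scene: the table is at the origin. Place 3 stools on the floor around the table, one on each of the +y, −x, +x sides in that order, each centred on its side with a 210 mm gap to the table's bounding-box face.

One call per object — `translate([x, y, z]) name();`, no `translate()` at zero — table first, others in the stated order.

table();
translate([392, 846, 0]) stool();
translate([-525, 149, 0]) stool();
translate([1309, 149, 0]) stool();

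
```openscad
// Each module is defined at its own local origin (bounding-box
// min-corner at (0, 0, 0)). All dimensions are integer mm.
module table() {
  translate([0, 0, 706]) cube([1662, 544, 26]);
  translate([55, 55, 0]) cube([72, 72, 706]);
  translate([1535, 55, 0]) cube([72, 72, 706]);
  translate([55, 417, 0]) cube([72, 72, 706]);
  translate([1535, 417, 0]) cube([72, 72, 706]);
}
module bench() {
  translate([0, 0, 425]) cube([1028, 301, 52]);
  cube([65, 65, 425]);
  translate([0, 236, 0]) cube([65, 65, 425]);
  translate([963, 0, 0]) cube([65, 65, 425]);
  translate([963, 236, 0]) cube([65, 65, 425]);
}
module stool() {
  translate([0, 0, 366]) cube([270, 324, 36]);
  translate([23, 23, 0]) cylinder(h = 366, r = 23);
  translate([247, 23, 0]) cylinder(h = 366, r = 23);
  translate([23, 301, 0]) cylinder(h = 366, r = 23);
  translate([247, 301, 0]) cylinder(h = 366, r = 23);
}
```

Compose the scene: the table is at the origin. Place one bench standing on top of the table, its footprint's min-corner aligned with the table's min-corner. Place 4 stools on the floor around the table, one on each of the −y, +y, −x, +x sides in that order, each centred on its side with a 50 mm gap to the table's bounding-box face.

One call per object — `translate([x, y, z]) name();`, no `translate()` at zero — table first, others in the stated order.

table();
translate([0, 0, 732]) bench();
translate([696, -374, 0]) stool();
translate([696, 594, 0]) stool();
translate([-320, 110, 0]) stool();
translate([1712, 110, 0]) stool();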